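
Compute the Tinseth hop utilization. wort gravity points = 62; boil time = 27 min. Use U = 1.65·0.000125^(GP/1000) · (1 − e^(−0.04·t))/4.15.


bigness = 1.65·0.000125^(62/1000) = 0.9451
boil_factor = (1 − e^(−0.04·27))/4.15 = 0.1591
U = 0.9451 · 0.1591

0.1504


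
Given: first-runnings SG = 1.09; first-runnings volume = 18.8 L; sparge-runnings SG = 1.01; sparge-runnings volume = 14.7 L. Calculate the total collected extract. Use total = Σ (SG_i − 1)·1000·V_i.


first = (1.09 − 1)·1000·18.8 = 1692.0000
sparge = (1.01 − 1)·1000·14.7 = 147.0000
total = 1692.0000 + 147.0000

1839.0000 gravity·L


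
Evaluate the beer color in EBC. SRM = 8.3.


EBC = SRM · 1.97
EBC = 8.3 · 1.97

16.3510 EBC


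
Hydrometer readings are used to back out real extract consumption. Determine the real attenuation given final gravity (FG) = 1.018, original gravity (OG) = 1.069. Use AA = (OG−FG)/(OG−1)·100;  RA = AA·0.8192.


AA = (1.069 − 1.018)/(1.069 − 1)·100 = 73.9130
RA = 73.9130·0.8192

60.5496 %


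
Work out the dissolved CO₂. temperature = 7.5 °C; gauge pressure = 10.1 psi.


vols = (P + 14.695)·(0.01821 + 0.09011·e^(−0.04·T))
vols = (10.1 + 14.695)·(0.01821 + 0.09011·e^(−0.04·7.5))

2.1067 volumes


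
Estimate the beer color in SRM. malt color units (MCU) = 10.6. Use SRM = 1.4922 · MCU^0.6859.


SRM = 1.4922 · 10.6^0.6859

7.5350 SRM


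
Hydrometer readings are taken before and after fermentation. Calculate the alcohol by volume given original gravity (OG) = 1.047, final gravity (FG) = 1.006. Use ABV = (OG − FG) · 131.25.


ABV = (1.047 − 1.006) · 131.25

5.3812 % ABV


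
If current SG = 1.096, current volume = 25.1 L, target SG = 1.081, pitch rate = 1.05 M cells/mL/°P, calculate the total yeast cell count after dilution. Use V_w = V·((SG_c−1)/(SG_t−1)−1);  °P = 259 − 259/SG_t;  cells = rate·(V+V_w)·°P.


V_w = 25.1·((1.096−1)/(1.081−1)−1) = 4.6481
V_final = 25.1 + 4.6481 = 29.7481
°P = 259 − 259/1.081 = 19.4070
cells = 1.05·29.7481·19.4070

606.1894 billion cells


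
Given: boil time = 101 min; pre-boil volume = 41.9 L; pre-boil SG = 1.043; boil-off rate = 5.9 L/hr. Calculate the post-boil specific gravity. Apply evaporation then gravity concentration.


V_post = V_pre − rate·(t/60);  SG_post = 1 + (SG_pre−1)·V_pre/V_post
V_post = 41.9 − 5.9·(101/60) = 31.9683
SG_post = 1 + (1.043 − 1)·41.9/31.9683

1.0564


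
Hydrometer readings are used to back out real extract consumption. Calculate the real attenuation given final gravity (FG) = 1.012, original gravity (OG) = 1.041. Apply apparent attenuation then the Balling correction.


AA = (OG−FG)/(OG−1)·100;  RA = AA·0.8192
AA = (1.041 − 1.012)/(1.041 − 1)·100 = 70.7317
RA = 70.7317·0.8192

57.9434 %


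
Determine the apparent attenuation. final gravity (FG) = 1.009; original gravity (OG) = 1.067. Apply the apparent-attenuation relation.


AA = (OG − FG)/(OG − 1) · 100
AA = (1.067 − 1.009)/(1.067 − 1) · 100

86.5672 %


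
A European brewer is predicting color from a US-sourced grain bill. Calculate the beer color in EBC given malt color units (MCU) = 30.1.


SRM = 1.4922·MCU^0.6859;  EBC = SRM·1.97
SRM = 1.4922·30.1^0.6859 = 15.4161
EBC = 15.4161·1.97

30.3698 EBC


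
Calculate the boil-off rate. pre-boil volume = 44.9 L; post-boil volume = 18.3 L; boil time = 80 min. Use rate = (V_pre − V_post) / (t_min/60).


rate = (44.9 − 18.3) / (80/60)

19.9500 L/hr


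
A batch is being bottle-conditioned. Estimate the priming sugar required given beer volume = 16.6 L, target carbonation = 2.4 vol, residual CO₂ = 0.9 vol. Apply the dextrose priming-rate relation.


sugar = (target − residual)·4.0·V
sugar = (2.4 − 0.9)·4.0·16.6

99.6000 g


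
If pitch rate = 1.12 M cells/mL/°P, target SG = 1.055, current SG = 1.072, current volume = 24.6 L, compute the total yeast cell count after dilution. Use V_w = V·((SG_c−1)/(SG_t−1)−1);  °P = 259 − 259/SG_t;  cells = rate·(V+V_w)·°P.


V_w = 24.6·((1.072−1)/(1.055−1)−1) = 7.6036
V_final = 24.6 + 7.6036 = 32.2036
°P = 259 − 259/1.055 = 13.5024
cells = 1.12·32.2036·13.5024

487.0045 billion cells


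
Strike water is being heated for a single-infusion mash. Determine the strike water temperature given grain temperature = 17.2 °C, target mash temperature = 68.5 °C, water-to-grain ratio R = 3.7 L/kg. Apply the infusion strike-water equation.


T_strike = (0.41/R)·(T_mash − T_grain) + T_mash
T_strike = (0.41/3.7)·(68.5 − 17.2) + 68.5

74.1846 °C


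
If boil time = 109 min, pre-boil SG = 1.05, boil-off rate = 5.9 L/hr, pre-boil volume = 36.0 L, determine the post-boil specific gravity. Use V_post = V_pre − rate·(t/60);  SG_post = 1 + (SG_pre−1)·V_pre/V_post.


V_post = 36.0 − 5.9·(109/60) = 25.2817
SG_post = 1 + (1.05 − 1)·36.0/25.2817

1.0712


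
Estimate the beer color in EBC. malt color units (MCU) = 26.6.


SRM = 1.4922·MCU^0.6859;  EBC = SRM·1.97
SRM = 1.4922·26.6^0.6859 = 14.1629
EBC = 14.1629·1.97

27.9010 EBC


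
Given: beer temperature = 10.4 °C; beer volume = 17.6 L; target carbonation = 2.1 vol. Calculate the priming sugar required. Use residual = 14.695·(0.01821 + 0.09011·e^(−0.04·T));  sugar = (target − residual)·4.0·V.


residual = 14.695·(0.01821 + 0.09011·e^(−0.04·10.4)) = 1.1411
sugar = (2.1 − 1.1411)·4.0·17.6

67.5050 g


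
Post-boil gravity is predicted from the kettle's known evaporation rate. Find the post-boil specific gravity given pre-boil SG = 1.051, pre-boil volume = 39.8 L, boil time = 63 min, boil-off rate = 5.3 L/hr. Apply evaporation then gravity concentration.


V_post = V_pre − rate·(t/60);  SG_post = 1 + (SG_pre−1)·V_pre/V_post
V_post = 39.8 − 5.3·(63/60) = 34.2350
SG_post = 1 + (1.051 − 1)·39.8/34.2350

1.0593


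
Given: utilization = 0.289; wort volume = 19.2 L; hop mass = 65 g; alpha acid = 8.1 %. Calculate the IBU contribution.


IBU = (α/100)·mass·U·1000 / V
IBU = (8.1/100)·65·0.289·1000 / 19.2

79.2492 IBU


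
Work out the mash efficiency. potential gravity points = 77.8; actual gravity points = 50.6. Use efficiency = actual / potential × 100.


efficiency = 50.6 / 77.8 × 100

65.0386 %


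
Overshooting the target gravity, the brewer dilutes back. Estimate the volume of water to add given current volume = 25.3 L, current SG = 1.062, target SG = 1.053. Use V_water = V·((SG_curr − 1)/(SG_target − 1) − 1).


V_water = 25.3·((1.062 − 1)/(1.053 − 1) − 1)

4.2962 L


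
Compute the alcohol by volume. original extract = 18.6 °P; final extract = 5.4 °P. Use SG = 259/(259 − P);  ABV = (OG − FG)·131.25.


OG = 259/(259 − 18.6) = 1.0774
FG = 259/(259 − 5.4) = 1.0213
ABV = (1.0774 − 1.0213)·131.25

7.3602 % ABV


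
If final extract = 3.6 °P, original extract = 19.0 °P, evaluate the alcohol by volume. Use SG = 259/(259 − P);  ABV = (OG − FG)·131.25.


OG = 259/(259 − 19.0) = 1.0792
FG = 259/(259 − 3.6) = 1.0141
ABV = (1.0792 − 1.0141)·131.25

8.5406 % ABV


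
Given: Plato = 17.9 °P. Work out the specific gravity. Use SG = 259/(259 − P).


SG = 259/(259 − 17.9)

1.0742


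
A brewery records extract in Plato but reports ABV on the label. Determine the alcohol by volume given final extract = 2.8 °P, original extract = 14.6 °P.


SG = 259/(259 − P);  ABV = (OG − FG)·131.25
OG = 259/(259 − 14.6) = 1.0597
FG = 259/(259 − 2.8) = 1.0109
ABV = (1.0597 − 1.0109)·131.25

6.4062 % ABV


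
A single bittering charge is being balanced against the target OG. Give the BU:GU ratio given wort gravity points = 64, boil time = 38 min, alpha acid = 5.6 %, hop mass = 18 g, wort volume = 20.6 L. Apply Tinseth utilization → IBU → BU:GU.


U = 1.65·0.000125^(GP/1000)·(1−e^(−0.04t))/4.15;  IBU = (α/100)·m·U·1000/V;  BU:GU = IBU/GP
U = 1.65·0.000125^(64/1000)·(1−e^(−0.04·38))/4.15 = 0.1748
IBU = (5.6/100)·18·0.1748·1000/20.6 = 8.5515
BU:GU = 8.5515/64

0.1336


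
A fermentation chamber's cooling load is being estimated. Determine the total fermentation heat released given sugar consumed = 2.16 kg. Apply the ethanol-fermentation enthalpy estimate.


Q = m_sugar · 590 kJ/kg
Q = 2.16 · 590

1274.4000 kJ


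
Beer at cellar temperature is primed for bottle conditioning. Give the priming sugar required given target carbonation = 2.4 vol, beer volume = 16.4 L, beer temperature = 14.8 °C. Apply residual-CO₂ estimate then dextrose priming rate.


residual = 14.695·(0.01821 + 0.09011·e^(−0.04·T));  sugar = (target − residual)·4.0·V
residual = 14.695·(0.01821 + 0.09011·e^(−0.04·14.8)) = 1.0002
sugar = (2.4 − 1.0002)·4.0·16.4

91.8301 g


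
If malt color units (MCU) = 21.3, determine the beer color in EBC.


SRM = 1.4922·MCU^0.6859;  EBC = SRM·1.97
SRM = 1.4922·21.3^0.6859 = 12.1608
EBC = 12.1608·1.97

23.9568 EBC


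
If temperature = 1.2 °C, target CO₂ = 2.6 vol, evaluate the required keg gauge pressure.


psi = vols/(0.01821 + 0.09011·e^(−0.04·T)) − 14.695
psi = 2.6/(0.01821 + 0.09011·e^(−0.04·1.2)) − 14.695

10.2817 psi


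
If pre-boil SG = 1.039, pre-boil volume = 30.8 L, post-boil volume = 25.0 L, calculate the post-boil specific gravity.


SG_post = 1 + (SG_pre − 1)·V_pre/V_post
pts_pre = (1.039 − 1)·1000 = 39.0000
pts_post = 39.0000·30.8/25.0 = 48.0480
SG_post = 1 + 48.0480/1000

1.0480


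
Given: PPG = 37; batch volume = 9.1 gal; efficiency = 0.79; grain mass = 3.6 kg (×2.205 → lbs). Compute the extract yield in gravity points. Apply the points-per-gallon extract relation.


points = lbs × PPG × eff / vol
lbs = 3.6 × 2.205 = 7.9380
points = 7.9380 × 37 × 0.79 / 9.1

25.4976 points


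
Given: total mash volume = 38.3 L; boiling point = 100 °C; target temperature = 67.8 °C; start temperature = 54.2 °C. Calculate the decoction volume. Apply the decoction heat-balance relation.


V_dec = V_total·(T_target − T_start)/(T_boil − T_start)
V_dec = 38.3·(67.8 − 54.2)/(100 − 54.2)

11.3729 L


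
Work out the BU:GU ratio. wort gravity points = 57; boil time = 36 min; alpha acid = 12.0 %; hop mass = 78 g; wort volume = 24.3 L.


U = 1.65·0.000125^(GP/1000)·(1−e^(−0.04t))/4.15;  IBU = (α/100)·m·U·1000/V;  BU:GU = IBU/GP
U = 1.65·0.000125^(57/1000)·(1−e^(−0.04·36))/4.15 = 0.1818
IBU = (12.0/100)·78·0.1818·1000/24.3 = 70.0156
BU:GU = 70.0156/57

1.2283


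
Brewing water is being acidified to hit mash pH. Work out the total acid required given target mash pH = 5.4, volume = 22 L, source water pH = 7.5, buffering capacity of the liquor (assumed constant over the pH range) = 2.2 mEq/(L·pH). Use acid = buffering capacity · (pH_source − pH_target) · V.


acid = 2.2 · (7.5 − 5.4) · 22

101.6400 mEq


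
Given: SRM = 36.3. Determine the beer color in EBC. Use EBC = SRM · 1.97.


EBC = 36.3 · 1.97

71.5110 EBC


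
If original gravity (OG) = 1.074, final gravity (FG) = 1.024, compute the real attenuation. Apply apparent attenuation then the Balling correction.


AA = (OG−FG)/(OG−1)·100;  RA = AA·0.8192
AA = (1.074 − 1.024)/(1.074 − 1)·100 = 67.5676
RA = 67.5676·0.8192

55.3514 %


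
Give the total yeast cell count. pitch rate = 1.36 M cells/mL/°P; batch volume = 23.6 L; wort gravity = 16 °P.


cells (billions) = rate · V_L · °P
cells = 1.36 · 23.6 · 16

513.5360 billion cells


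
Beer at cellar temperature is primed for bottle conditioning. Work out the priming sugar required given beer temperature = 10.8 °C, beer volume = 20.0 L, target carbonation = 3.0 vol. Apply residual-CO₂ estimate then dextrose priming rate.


residual = 14.695·(0.01821 + 0.09011·e^(−0.04·T));  sugar = (target − residual)·4.0·V
residual = 14.695·(0.01821 + 0.09011·e^(−0.04·10.8)) = 1.1273
sugar = (3.0 − 1.1273)·4.0·20.0

149.8194 g


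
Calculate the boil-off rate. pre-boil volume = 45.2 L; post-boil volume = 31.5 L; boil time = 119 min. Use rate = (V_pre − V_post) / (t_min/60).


rate = (45.2 − 31.5) / (119/60)

6.9076 L/hr


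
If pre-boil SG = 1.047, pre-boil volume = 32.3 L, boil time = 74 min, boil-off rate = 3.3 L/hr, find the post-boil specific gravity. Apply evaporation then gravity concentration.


V_post = V_pre − rate·(t/60);  SG_post = 1 + (SG_pre−1)·V_pre/V_post
V_post = 32.3 − 3.3·(74/60) = 28.2300
SG_post = 1 + (1.047 − 1)·32.3/28.2300

1.0538


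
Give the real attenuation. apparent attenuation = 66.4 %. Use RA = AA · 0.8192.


RA = 66.4 · 0.8192

54.3949 %


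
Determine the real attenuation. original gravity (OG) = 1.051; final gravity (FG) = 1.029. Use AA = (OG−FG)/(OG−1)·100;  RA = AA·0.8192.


AA = (1.051 − 1.029)/(1.051 − 1)·100 = 43.1373
RA = 43.1373·0.8192

35.3380 %


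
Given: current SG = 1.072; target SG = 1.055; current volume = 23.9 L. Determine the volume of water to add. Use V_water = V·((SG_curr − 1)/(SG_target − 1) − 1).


V_water = 23.9·((1.072 − 1)/(1.055 − 1) − 1)

7.3873 L


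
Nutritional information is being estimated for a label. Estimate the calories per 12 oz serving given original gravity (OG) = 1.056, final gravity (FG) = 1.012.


ABW = (OG−FG)·131.25·0.79/FG;  °P = 259 − 259/SG (for OG→OE and FG→AE);  RE = 0.1808·OE + 0.8192·AE;  Cal = (6.9·ABW + 4·(RE−0.1))·FG·3.55
ABW = (1.056 − 1.012)·131.25·0.79/1.012 = 4.5082
OE = 259 − 259/1.056 = 13.7348 °P
AE = 259 − 259/1.012 = 3.0711 °P
RE = 0.1808·13.7348 + 0.8192·3.0711 = 4.9991 °P
Cal = (6.9·4.5082 + 4·(4.9991−0.1))·1.012·3.55

182.1550 kcal


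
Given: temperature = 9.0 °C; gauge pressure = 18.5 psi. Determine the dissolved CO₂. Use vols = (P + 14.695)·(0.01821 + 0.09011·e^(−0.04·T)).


vols = (18.5 + 14.695)·(0.01821 + 0.09011·e^(−0.04·9.0))

2.6914 volumes


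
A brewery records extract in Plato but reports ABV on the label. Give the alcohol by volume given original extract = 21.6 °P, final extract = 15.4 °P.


SG = 259/(259 − P);  ABV = (OG − FG)·131.25
OG = 259/(259 − 21.6) = 1.0910
FG = 259/(259 − 15.4) = 1.0632
ABV = (1.0910 − 1.0632)·131.25

3.6445 % ABV


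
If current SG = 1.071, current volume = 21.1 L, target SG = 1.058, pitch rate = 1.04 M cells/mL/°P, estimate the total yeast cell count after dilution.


V_w = V·((SG_c−1)/(SG_t−1)−1);  °P = 259 − 259/SG_t;  cells = rate·(V+V_w)·°P
V_w = 21.1·((1.071−1)/(1.058−1)−1) = 4.7293
V_final = 21.1 + 4.7293 = 25.8293
°P = 259 − 259/1.058 = 14.1985
cells = 1.04·25.8293·14.1985

381.4066 billion cells


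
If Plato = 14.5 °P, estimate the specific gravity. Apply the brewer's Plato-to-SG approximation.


SG = 259/(259 − P)
SG = 259/(259 − 14.5)

1.0593


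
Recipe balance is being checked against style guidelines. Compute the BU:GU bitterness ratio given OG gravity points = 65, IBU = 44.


BU:GU = IBU / OG_points
BU:GU = 44 / 65

0.6769


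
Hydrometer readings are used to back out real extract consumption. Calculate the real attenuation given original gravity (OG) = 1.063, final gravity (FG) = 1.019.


AA = (OG−FG)/(OG−1)·100;  RA = AA·0.8192
AA = (1.063 − 1.019)/(1.063 − 1)·100 = 69.8413
RA = 69.8413·0.8192

57.2140 %


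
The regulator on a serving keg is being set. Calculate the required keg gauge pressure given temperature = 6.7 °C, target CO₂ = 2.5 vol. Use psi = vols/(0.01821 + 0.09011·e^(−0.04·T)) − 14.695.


psi = 2.5/(0.01821 + 0.09011·e^(−0.04·6.7)) − 14.695

13.9958 psi


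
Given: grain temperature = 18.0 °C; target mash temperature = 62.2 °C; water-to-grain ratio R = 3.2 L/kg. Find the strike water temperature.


T_strike = (0.41/R)·(T_mash − T_grain) + T_mash
T_strike = (0.41/3.2)·(62.2 − 18.0) + 62.2

67.8631 °C


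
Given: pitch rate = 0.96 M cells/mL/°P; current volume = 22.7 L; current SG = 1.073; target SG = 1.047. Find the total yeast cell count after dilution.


V_w = V·((SG_c−1)/(SG_t−1)−1);  °P = 259 − 259/SG_t;  cells = rate·(V+V_w)·°P
V_w = 22.7·((1.073−1)/(1.047−1)−1) = 12.5574
V_final = 22.7 + 12.5574 = 35.2574
°P = 259 − 259/1.047 = 11.6266
cells = 0.96·35.2574·11.6266

393.5256 billion cells


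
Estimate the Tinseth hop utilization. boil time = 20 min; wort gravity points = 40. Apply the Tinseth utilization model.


U = 1.65·0.000125^(GP/1000) · (1 − e^(−0.04·t))/4.15
bigness = 1.65·0.000125^(40/1000) = 1.1518
boil_factor = (1 − e^(−0.04·20))/4.15 = 0.1327
U = 1.1518 · 0.1327

0.1528


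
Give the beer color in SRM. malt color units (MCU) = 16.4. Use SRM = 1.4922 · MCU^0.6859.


SRM = 1.4922 · 16.4^0.6859

10.1646 SRM


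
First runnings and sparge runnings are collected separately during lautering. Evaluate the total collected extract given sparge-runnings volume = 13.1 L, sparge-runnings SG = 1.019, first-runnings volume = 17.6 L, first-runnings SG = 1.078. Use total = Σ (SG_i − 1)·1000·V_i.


first = (1.078 − 1)·1000·17.6 = 1372.8000
sparge = (1.019 − 1)·1000·13.1 = 248.9000
total = 1372.8000 + 248.9000

1621.7000 gravity·L


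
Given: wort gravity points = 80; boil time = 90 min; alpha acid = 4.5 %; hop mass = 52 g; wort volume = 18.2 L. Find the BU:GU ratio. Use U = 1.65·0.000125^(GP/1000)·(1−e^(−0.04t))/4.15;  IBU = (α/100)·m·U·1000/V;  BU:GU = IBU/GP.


U = 1.65·0.000125^(80/1000)·(1−e^(−0.04·90))/4.15 = 0.1884
IBU = (4.5/100)·52·0.1884·1000/18.2 = 24.2271
BU:GU = 24.2271/80

0.3028


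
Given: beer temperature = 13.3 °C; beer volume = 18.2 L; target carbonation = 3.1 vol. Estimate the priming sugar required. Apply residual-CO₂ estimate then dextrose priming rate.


residual = 14.695·(0.01821 + 0.09011·e^(−0.04·T));  sugar = (target − residual)·4.0·V
residual = 14.695·(0.01821 + 0.09011·e^(−0.04·13.3)) = 1.0454
sugar = (3.1 − 1.0454)·4.0·18.2

149.5713 g


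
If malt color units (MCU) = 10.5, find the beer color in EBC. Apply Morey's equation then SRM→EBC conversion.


SRM = 1.4922·MCU^0.6859;  EBC = SRM·1.97
SRM = 1.4922·10.5^0.6859 = 7.4862
EBC = 7.4862·1.97

14.7478 EBC


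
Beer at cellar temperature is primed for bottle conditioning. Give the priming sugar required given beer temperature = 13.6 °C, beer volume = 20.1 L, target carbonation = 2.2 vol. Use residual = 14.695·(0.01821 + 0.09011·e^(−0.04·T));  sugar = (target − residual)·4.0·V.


residual = 14.695·(0.01821 + 0.09011·e^(−0.04·13.6)) = 1.0362
sugar = (2.2 − 1.0362)·4.0·20.1

93.5718 g


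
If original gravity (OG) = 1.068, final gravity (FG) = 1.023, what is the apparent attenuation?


AA = (OG − FG)/(OG − 1) · 100
AA = (1.068 − 1.023)/(1.068 − 1) · 100

66.1765 %


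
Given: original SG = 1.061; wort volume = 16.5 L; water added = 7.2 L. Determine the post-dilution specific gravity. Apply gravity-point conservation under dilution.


SG_new = 1 + (SG_old − 1)·V_old/(V_old + V_water)
pts = (1.061 − 1)·1000·16.5/(16.5 + 7.2) = 42.4684
SG_new = 1 + 42.4684/1000

1.0425


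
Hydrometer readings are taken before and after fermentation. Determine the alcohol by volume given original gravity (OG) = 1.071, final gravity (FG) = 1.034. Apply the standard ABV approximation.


ABV = (OG − FG) · 131.25
ABV = (1.071 − 1.034) · 131.25

4.8562 % ABV


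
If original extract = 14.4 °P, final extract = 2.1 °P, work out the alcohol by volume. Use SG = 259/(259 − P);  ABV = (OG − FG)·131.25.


OG = 259/(259 − 14.4) = 1.0589
FG = 259/(259 − 2.1) = 1.0082
ABV = (1.0589 − 1.0082)·131.25

6.6540 % ABV


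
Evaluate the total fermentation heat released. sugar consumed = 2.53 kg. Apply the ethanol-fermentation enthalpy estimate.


Q = m_sugar · 590 kJ/kg
Q = 2.53 · 590

1492.7000 kJ


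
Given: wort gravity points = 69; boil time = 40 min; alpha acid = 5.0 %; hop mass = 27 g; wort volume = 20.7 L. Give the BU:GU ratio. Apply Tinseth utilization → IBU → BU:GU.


U = 1.65·0.000125^(GP/1000)·(1−e^(−0.04t))/4.15;  IBU = (α/100)·m·U·1000/V;  BU:GU = IBU/GP
U = 1.65·0.000125^(69/1000)·(1−e^(−0.04·40))/4.15 = 0.1707
IBU = (5.0/100)·27·0.1707·1000/20.7 = 11.1313
BU:GU = 11.1313/69

0.1613


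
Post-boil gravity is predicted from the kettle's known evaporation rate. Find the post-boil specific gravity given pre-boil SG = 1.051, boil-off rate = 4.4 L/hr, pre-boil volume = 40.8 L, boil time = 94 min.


V_post = V_pre − rate·(t/60);  SG_post = 1 + (SG_pre−1)·V_pre/V_post
V_post = 40.8 − 4.4·(94/60) = 33.9067
SG_post = 1 + (1.051 − 1)·40.8/33.9067

1.0614


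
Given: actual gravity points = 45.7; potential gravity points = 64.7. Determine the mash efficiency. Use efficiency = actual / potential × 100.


efficiency = 45.7 / 64.7 × 100

70.6337 %


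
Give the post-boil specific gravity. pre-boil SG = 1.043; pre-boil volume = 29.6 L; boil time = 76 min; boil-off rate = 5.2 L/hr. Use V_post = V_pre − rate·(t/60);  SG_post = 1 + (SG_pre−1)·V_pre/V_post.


V_post = 29.6 − 5.2·(76/60) = 23.0133
SG_post = 1 + (1.043 − 1)·29.6/23.0133

1.0553


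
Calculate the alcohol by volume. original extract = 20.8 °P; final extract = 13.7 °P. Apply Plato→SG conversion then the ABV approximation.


SG = 259/(259 − P);  ABV = (OG − FG)·131.25
OG = 259/(259 − 20.8) = 1.0873
FG = 259/(259 − 13.7) = 1.0558
ABV = (1.0873 − 1.0558)·131.25

4.1306 % ABV


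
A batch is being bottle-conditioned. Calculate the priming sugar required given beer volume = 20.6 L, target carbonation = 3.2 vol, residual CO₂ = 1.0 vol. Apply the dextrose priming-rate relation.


sugar = (target − residual)·4.0·V
sugar = (3.2 − 1.0)·4.0·20.6

181.2800 g


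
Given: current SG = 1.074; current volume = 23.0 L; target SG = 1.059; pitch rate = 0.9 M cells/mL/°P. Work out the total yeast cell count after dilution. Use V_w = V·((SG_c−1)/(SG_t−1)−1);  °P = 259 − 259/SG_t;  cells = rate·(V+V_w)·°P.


V_w = 23.0·((1.074−1)/(1.059−1)−1) = 5.8475
V_final = 23.0 + 5.8475 = 28.8475
°P = 259 − 259/1.059 = 14.4297
cells = 0.9·28.8475·14.4297

374.6329 billion cells


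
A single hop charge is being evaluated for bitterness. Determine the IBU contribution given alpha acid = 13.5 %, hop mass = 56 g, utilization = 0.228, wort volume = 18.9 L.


IBU = (α/100)·mass·U·1000 / V
IBU = (13.5/100)·56·0.228·1000 / 18.9

91.2000 IBU


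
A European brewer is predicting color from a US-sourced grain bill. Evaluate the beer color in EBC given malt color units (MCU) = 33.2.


SRM = 1.4922·MCU^0.6859;  EBC = SRM·1.97
SRM = 1.4922·33.2^0.6859 = 16.4883
EBC = 16.4883·1.97

32.4819 EBC


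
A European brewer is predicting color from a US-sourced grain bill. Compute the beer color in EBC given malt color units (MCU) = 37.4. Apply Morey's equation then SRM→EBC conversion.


SRM = 1.4922·MCU^0.6859;  EBC = SRM·1.97
SRM = 1.4922·37.4^0.6859 = 17.8920
EBC = 17.8920·1.97

35.2473 EBC


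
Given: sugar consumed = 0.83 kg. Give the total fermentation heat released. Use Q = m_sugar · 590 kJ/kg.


Q = 0.83 · 590

489.7000 kJ


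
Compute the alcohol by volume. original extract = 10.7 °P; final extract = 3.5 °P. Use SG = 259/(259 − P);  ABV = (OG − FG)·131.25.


OG = 259/(259 − 10.7) = 1.0431
FG = 259/(259 − 3.5) = 1.0137
ABV = (1.0431 − 1.0137)·131.25

3.8580 % ABV


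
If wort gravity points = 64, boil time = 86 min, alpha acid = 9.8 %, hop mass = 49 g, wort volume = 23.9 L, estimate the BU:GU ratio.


U = 1.65·0.000125^(GP/1000)·(1−e^(−0.04t))/4.15;  IBU = (α/100)·m·U·1000/V;  BU:GU = IBU/GP
U = 1.65·0.000125^(64/1000)·(1−e^(−0.04·86))/4.15 = 0.2165
IBU = (9.8/100)·49·0.2165·1000/23.9 = 43.5019
BU:GU = 43.5019/64

0.6797


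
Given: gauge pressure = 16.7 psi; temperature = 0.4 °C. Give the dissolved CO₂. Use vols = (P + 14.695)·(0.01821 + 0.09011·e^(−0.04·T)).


vols = (16.7 + 14.695)·(0.01821 + 0.09011·e^(−0.04·0.4))

3.3558 volumes


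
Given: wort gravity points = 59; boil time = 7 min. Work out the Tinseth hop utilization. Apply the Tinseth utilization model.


U = 1.65·0.000125^(GP/1000) · (1 − e^(−0.04·t))/4.15
bigness = 1.65·0.000125^(59/1000) = 0.9710
boil_factor = (1 − e^(−0.04·7))/4.15 = 0.0588
U = 0.9710 · 0.0588

0.0571


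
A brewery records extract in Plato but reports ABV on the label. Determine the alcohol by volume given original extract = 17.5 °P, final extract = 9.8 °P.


SG = 259/(259 − P);  ABV = (OG − FG)·131.25
OG = 259/(259 − 17.5) = 1.0725
FG = 259/(259 − 9.8) = 1.0393
ABV = (1.0725 − 1.0393)·131.25

4.3494 % ABV


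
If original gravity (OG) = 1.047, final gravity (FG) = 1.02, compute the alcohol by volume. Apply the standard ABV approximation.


ABV = (OG − FG) · 131.25
ABV = (1.047 − 1.02) · 131.25

3.5437 % ABV


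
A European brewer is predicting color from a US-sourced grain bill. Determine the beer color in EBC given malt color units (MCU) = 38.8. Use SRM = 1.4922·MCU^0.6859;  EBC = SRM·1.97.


SRM = 1.4922·38.8^0.6859 = 18.3488
EBC = 18.3488·1.97

36.1471 EBC


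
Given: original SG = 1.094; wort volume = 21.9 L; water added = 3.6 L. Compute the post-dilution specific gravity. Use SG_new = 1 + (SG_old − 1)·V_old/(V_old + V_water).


pts = (1.094 − 1)·1000·21.9/(21.9 + 3.6) = 80.7294
SG_new = 1 + 80.7294/1000

1.0807


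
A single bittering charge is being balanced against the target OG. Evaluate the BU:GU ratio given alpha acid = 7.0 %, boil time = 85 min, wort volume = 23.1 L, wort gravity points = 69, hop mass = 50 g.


U = 1.65·0.000125^(GP/1000)·(1−e^(−0.04t))/4.15;  IBU = (α/100)·m·U·1000/V;  BU:GU = IBU/GP
U = 1.65·0.000125^(69/1000)·(1−e^(−0.04·85))/4.15 = 0.2067
IBU = (7.0/100)·50·0.2067·1000/23.1 = 31.3211
BU:GU = 31.3211/69

0.4539


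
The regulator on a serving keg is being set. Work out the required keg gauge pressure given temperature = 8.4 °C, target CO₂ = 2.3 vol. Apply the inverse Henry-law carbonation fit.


psi = vols/(0.01821 + 0.09011·e^(−0.04·T)) − 14.695
psi = 2.3/(0.01821 + 0.09011·e^(−0.04·8.4)) − 14.695

13.1485 psi


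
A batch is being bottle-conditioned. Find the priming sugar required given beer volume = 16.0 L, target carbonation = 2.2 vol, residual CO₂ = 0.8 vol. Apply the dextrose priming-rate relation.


sugar = (target − residual)·4.0·V
sugar = (2.2 − 0.8)·4.0·16.0

89.6000 g


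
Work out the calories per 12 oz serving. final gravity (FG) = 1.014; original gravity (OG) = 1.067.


ABW = (OG−FG)·131.25·0.79/FG;  °P = 259 − 259/SG (for OG→OE and FG→AE);  RE = 0.1808·OE + 0.8192·AE;  Cal = (6.9·ABW + 4·(RE−0.1))·FG·3.55
ABW = (1.067 − 1.014)·131.25·0.79/1.014 = 5.4196
OE = 259 − 259/1.067 = 16.2634 °P
AE = 259 − 259/1.014 = 3.5759 °P
RE = 0.1808·16.2634 + 0.8192·3.5759 = 5.8698 °P
Cal = (6.9·5.4196 + 4·(5.8698−0.1))·1.014·3.55

217.6893 kcal


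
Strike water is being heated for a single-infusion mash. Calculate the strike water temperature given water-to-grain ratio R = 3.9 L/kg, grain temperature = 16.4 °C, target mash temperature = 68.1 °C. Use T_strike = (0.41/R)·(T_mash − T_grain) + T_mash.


T_strike = (0.41/3.9)·(68.1 − 16.4) + 68.1

73.5351 °C


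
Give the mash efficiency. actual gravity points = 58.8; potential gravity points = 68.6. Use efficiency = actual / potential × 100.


efficiency = 58.8 / 68.6 × 100

85.7143 %


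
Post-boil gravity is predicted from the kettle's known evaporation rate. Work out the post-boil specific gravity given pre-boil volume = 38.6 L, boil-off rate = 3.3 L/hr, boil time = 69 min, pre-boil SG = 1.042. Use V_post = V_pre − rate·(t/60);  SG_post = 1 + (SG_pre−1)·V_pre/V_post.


V_post = 38.6 − 3.3·(69/60) = 34.8050
SG_post = 1 + (1.042 − 1)·38.6/34.8050

1.0466


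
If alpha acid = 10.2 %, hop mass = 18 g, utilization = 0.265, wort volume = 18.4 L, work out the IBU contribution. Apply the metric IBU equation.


IBU = (α/100)·mass·U·1000 / V
IBU = (10.2/100)·18·0.265·1000 / 18.4

26.4424 IBU


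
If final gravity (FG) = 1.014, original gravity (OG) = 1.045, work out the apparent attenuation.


AA = (OG − FG)/(OG − 1) · 100
AA = (1.045 − 1.014)/(1.045 − 1) · 100

68.8889 %


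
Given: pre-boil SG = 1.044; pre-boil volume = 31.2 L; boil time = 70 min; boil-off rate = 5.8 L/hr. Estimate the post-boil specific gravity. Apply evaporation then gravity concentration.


V_post = V_pre − rate·(t/60);  SG_post = 1 + (SG_pre−1)·V_pre/V_post
V_post = 31.2 − 5.8·(70/60) = 24.4333
SG_post = 1 + (1.044 − 1)·31.2/24.4333

1.0562


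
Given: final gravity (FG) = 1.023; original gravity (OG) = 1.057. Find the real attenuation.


AA = (OG−FG)/(OG−1)·100;  RA = AA·0.8192
AA = (1.057 − 1.023)/(1.057 − 1)·100 = 59.6491
RA = 59.6491·0.8192

48.8646 %


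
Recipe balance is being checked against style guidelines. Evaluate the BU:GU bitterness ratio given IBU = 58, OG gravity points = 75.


BU:GU = IBU / OG_points
BU:GU = 58 / 75

0.7733


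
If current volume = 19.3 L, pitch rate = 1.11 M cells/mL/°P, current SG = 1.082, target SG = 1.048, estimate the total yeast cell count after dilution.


V_w = V·((SG_c−1)/(SG_t−1)−1);  °P = 259 − 259/SG_t;  cells = rate·(V+V_w)·°P
V_w = 19.3·((1.082−1)/(1.048−1)−1) = 13.6708
V_final = 19.3 + 13.6708 = 32.9708
°P = 259 − 259/1.048 = 11.8626
cells = 1.11·32.9708·11.8626

434.1428 billion cells


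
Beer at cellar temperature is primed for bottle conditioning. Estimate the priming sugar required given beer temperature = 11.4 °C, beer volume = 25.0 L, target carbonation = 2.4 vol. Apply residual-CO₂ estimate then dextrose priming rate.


residual = 14.695·(0.01821 + 0.09011·e^(−0.04·T));  sugar = (target − residual)·4.0·V
residual = 14.695·(0.01821 + 0.09011·e^(−0.04·11.4)) = 1.1069
sugar = (2.4 − 1.1069)·4.0·25.0

129.3129 g


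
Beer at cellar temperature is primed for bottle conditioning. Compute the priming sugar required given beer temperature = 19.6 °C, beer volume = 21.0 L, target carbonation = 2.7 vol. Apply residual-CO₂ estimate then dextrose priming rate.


residual = 14.695·(0.01821 + 0.09011·e^(−0.04·T));  sugar = (target − residual)·4.0·V
residual = 14.695·(0.01821 + 0.09011·e^(−0.04·19.6)) = 0.8722
sugar = (2.7 − 0.8722)·4.0·21.0

153.5370 g


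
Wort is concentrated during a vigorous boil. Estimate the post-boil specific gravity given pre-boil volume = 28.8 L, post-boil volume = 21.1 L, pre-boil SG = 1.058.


SG_post = 1 + (SG_pre − 1)·V_pre/V_post
pts_pre = (1.058 − 1)·1000 = 58.0000
pts_post = 58.0000·28.8/21.1 = 79.1659
SG_post = 1 + 79.1659/1000

1.0792


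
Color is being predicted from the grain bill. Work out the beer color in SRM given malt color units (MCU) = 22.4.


SRM = 1.4922 · MCU^0.6859
SRM = 1.4922 · 22.4^0.6859

12.5882 SRM


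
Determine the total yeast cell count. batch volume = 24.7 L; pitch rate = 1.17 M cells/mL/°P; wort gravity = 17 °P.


cells (billions) = rate · V_L · °P
cells = 1.17 · 24.7 · 17

491.2830 billion cells


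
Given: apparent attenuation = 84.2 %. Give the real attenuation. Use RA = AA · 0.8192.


RA = 84.2 · 0.8192

68.9766 %


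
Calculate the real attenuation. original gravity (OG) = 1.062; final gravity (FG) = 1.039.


AA = (OG−FG)/(OG−1)·100;  RA = AA·0.8192
AA = (1.062 − 1.039)/(1.062 − 1)·100 = 37.0968
RA = 37.0968·0.8192

30.3897 %


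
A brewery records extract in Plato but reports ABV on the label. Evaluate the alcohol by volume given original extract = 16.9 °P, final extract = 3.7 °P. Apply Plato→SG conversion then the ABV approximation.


SG = 259/(259 − P);  ABV = (OG − FG)·131.25
OG = 259/(259 − 16.9) = 1.0698
FG = 259/(259 − 3.7) = 1.0145
ABV = (1.0698 − 1.0145)·131.25

7.2598 % ABV


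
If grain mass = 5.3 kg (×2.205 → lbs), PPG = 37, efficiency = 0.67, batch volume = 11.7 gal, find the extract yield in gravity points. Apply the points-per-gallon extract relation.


points = lbs × PPG × eff / vol
lbs = 5.3 × 2.205 = 11.6865
points = 11.6865 × 37 × 0.67 / 11.7

24.7614 points


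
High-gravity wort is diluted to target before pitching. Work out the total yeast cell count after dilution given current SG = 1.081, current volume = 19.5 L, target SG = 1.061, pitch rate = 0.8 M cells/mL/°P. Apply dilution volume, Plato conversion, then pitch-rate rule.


V_w = V·((SG_c−1)/(SG_t−1)−1);  °P = 259 − 259/SG_t;  cells = rate·(V+V_w)·°P
V_w = 19.5·((1.081−1)/(1.061−1)−1) = 6.3934
V_final = 19.5 + 6.3934 = 25.8934
°P = 259 − 259/1.061 = 14.8907
cells = 0.8·25.8934·14.8907

308.4566 billion cells


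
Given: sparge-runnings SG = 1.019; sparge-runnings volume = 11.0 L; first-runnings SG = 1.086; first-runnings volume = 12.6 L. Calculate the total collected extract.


total = Σ (SG_i − 1)·1000·V_i
first = (1.086 − 1)·1000·12.6 = 1083.6000
sparge = (1.019 − 1)·1000·11.0 = 209.0000
total = 1083.6000 + 209.0000

1292.6000 gravity·L


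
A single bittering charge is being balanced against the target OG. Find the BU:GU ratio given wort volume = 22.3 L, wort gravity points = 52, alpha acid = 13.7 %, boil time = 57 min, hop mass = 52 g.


U = 1.65·0.000125^(GP/1000)·(1−e^(−0.04t))/4.15;  IBU = (α/100)·m·U·1000/V;  BU:GU = IBU/GP
U = 1.65·0.000125^(52/1000)·(1−e^(−0.04·57))/4.15 = 0.2237
IBU = (13.7/100)·52·0.2237·1000/22.3 = 71.4551
BU:GU = 71.4551/52

1.3741


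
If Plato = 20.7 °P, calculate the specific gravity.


SG = 259/(259 − P)
SG = 259/(259 − 20.7)

1.0869


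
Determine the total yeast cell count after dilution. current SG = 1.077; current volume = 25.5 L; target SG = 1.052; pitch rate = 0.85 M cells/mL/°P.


V_w = V·((SG_c−1)/(SG_t−1)−1);  °P = 259 − 259/SG_t;  cells = rate·(V+V_w)·°P
V_w = 25.5·((1.077−1)/(1.052−1)−1) = 12.2596
V_final = 25.5 + 12.2596 = 37.7596
°P = 259 − 259/1.052 = 12.8023
cells = 0.85·37.7596·12.8023

410.8978 billion cells


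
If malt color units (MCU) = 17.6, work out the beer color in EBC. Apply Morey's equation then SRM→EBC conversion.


SRM = 1.4922·MCU^0.6859;  EBC = SRM·1.97
SRM = 1.4922·17.6^0.6859 = 10.6690
EBC = 10.6690·1.97

21.0180 EBC


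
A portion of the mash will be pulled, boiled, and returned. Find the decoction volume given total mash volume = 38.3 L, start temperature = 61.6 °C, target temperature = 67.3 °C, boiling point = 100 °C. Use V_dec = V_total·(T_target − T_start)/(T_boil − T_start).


V_dec = 38.3·(67.3 − 61.6)/(100 − 61.6)

5.6852 L


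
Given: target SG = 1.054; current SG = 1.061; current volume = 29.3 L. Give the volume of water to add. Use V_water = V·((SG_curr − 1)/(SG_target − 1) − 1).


V_water = 29.3·((1.061 − 1)/(1.054 − 1) − 1)

3.7981 L


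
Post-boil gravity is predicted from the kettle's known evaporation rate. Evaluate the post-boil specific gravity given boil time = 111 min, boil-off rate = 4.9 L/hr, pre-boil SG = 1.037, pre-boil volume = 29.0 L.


V_post = V_pre − rate·(t/60);  SG_post = 1 + (SG_pre−1)·V_pre/V_post
V_post = 29.0 − 4.9·(111/60) = 19.9350
SG_post = 1 + (1.037 − 1)·29.0/19.9350

1.0538


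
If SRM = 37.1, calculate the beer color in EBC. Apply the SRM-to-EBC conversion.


EBC = SRM · 1.97
EBC = 37.1 · 1.97

73.0870 EBC


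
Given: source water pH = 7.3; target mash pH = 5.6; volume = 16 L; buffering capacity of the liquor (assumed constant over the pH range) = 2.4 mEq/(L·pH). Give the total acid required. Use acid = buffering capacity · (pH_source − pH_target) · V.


acid = 2.4 · (7.3 − 5.6) · 16

65.2800 mEq


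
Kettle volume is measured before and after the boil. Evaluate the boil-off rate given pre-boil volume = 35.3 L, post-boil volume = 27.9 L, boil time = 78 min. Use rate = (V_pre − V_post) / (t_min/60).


rate = (35.3 − 27.9) / (78/60)

5.6923 L/hr


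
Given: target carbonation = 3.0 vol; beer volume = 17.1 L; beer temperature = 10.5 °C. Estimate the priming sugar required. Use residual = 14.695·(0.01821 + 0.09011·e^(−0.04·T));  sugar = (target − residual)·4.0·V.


residual = 14.695·(0.01821 + 0.09011·e^(−0.04·10.5)) = 1.1376
sugar = (3.0 − 1.1376)·4.0·17.1

127.3857 g


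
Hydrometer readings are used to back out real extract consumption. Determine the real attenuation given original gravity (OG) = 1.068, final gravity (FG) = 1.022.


AA = (OG−FG)/(OG−1)·100;  RA = AA·0.8192
AA = (1.068 − 1.022)/(1.068 − 1)·100 = 67.6471
RA = 67.6471·0.8192

55.4165 %


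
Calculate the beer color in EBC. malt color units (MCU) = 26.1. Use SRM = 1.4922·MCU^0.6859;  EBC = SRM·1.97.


SRM = 1.4922·26.1^0.6859 = 13.9798
EBC = 13.9798·1.97

27.5402 EBC


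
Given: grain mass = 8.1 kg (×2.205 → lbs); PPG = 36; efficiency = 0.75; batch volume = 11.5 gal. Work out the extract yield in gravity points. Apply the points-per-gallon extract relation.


points = lbs × PPG × eff / vol
lbs = 8.1 × 2.205 = 17.8605
points = 17.8605 × 36 × 0.75 / 11.5

41.9333 points


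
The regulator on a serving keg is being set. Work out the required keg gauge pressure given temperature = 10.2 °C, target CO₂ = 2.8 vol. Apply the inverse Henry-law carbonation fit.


psi = vols/(0.01821 + 0.09011·e^(−0.04·T)) − 14.695
psi = 2.8/(0.01821 + 0.09011·e^(−0.04·10.2)) − 14.695

21.1421 psi


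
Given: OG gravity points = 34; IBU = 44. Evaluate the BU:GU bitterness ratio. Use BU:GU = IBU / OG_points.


BU:GU = 44 / 34

1.2941


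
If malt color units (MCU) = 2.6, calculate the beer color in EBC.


SRM = 1.4922·MCU^0.6859;  EBC = SRM·1.97
SRM = 1.4922·2.6^0.6859 = 2.8738
EBC = 2.8738·1.97

5.6614 EBC


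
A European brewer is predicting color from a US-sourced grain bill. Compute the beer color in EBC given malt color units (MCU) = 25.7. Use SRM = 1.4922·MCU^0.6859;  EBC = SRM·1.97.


SRM = 1.4922·25.7^0.6859 = 13.8325
EBC = 13.8325·1.97

27.2500 EBC


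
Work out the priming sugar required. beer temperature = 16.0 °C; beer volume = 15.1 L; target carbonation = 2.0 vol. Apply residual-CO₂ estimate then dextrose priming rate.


residual = 14.695·(0.01821 + 0.09011·e^(−0.04·T));  sugar = (target − residual)·4.0·V
residual = 14.695·(0.01821 + 0.09011·e^(−0.04·16.0)) = 0.9658
sugar = (2.0 − 0.9658)·4.0·15.1

62.4645 g


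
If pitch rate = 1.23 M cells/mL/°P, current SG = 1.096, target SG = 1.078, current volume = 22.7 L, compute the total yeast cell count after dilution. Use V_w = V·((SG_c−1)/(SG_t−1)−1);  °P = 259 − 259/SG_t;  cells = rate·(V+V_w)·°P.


V_w = 22.7·((1.096−1)/(1.078−1)−1) = 5.2385
V_final = 22.7 + 5.2385 = 27.9385
°P = 259 − 259/1.078 = 18.7403
cells = 1.23·27.9385·18.7403

643.9961 billion cells


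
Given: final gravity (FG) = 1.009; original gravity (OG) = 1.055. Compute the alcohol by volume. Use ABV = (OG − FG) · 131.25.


ABV = (1.055 − 1.009) · 131.25

6.0375 % ABV


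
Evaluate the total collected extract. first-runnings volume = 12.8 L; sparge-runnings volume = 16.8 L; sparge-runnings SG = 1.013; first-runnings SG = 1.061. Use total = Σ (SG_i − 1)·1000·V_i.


first = (1.061 − 1)·1000·12.8 = 780.8000
sparge = (1.013 − 1)·1000·16.8 = 218.4000
total = 780.8000 + 218.4000

999.2000 gravity·L
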